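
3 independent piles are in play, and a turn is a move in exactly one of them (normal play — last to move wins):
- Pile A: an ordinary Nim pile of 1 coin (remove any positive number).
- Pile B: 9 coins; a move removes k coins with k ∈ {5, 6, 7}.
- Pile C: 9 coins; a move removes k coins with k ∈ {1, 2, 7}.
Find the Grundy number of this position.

0

Pile A is a plain Nim pile of size 1, so its Grundy value is 1.
Build the Grundy sequence for pile B with g(k) = mex{g(k−s) : s ∈ {5, 6, 7}, s ≤ k}:
k:     0  1  2  3  4  5  6  7  8  9
g(k):  0  0  0  0  0  1  1  1  1  1
So g(9) = 1.
Grundy values for pile C (subtraction set {1, 2, 7}):
g(0) = mex{} = 0
g(1) = mex{0} = 1
g(2) = mex{0,1} = 2
g(3) = mex{1,2} = 0
g(4) = mex{0,2} = 1
g(5) = mex{0,1} = 2
g(6) = mex{1,2} = 0
g(7) = mex{0,2} = 1
g(8) = mex{0,1} = 2
g(9) = mex{1,2} = 0
So g(9) = 0.
The value of a disjunctive sum is the nim-sum of the parts.
Combined value = 1 ⊕ 1 ⊕ 0 = 0.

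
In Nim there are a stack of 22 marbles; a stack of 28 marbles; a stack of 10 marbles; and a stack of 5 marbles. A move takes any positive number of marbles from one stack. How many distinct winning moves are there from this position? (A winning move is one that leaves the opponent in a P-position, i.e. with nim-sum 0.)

Compute the nim-sum pairwise:
22 ^ 28 = 10
10 ^ 10 = 0
0 ^ 5 = 5
The overall nim-sum is X = 5. A stack of size p has a winning move iff p XOR X < p (reduce it to p XOR X).
  22: 22 XOR 5 = 19 < 22 — winning move (to 19).
  28: 28 XOR 5 = 25 < 28 — winning move (to 25).
  10: 10 XOR 5 = 15 ≥ 10 — no move.
  5: 5 XOR 5 = 0 < 5 — winning move (to 0).
That gives 3 winning moves.

3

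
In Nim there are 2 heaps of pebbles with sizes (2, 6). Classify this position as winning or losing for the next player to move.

Winning position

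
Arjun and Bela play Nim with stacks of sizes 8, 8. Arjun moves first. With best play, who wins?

Bela wins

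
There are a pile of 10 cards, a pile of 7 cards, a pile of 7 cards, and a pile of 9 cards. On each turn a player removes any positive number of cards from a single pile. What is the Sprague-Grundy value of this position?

3

Compute the nim-sum pairwise:
10 XOR 7 = 13
13 XOR 7 = 10
10 XOR 9 = 3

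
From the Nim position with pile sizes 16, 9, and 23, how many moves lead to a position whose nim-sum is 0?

1

Compute the nim-sum pairwise:
16 XOR 9 = 25
25 XOR 23 = 14
The overall nim-sum is X = 14. A pile of size p has a winning move iff p XOR X < p (reduce it to p XOR X).
  16: 16 XOR 14 = 30 ≥ 16 — no move.
  9: 9 XOR 14 = 7 < 9 — winning move (to 7).
  23: 23 XOR 14 = 25 ≥ 23 — no move.
That gives 1 winning move.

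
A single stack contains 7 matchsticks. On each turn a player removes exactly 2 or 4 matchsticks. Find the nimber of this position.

0

Build the Grundy sequence with g(k) = mex{g(k−s) : s ∈ {2, 4}, s ≤ k}:
g(0) = mex{} = 0
g(1) = mex{} = 0
g(2) = mex{0} = 1
g(3) = mex{0} = 1
g(4) = mex{0,1} = 2
g(5) = mex{0,1} = 2
g(6) = mex{1,2} = 0
g(7) = mex{1,2} = 0
So g(7) = 0.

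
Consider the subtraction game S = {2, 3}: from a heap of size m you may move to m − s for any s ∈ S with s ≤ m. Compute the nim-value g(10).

Compute g(0), g(1), … for moves {2, 3}:
k:     0  1  2  3  4  5  6  7  8  9 10
g(k):  0  0  1  1  2  0  0  1  1  2  0
So g(10) = 0.

0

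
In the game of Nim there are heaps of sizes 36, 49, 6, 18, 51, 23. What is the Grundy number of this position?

37

Write each in binary and XOR column by column:
  100100  (36)
  110001  (49)
  000110  (6)
  010010  (18)
  110011  (51)
  010111  (23)
  ------
  100101  (37)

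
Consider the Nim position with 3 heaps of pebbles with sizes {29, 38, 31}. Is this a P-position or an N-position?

N-position

Nim-sum: 29 XOR 38 XOR 31 = 36.
The nim-sum is 36 ≠ 0, so this is an N-position: the player to move can win.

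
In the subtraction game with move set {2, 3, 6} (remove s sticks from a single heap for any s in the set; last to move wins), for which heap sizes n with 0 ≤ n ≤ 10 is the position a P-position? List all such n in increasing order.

0, 1, 5, 9, 10

Grundy values for subtraction set {2, 3, 6}:
k:     0  1  2  3  4  5  6  7  8  9 10
g(k):  0  0  1  1  2  0  3  1  2  0  0
The P-positions (g = 0) in 0..10 are 0, 1, 5, 9, 10.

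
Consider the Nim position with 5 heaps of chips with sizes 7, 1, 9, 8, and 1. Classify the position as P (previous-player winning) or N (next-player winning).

N-position

Compute the nim-sum pairwise:
7 ⊕ 1 = 6
6 ⊕ 9 = 15
15 ⊕ 8 = 7
7 ⊕ 1 = 6
The nim-sum is 6 ≠ 0, so this is an N-position: the player to move can win.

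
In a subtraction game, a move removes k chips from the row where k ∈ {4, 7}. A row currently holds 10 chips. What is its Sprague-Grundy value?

Build the Grundy sequence with g(k) = mex{g(k−s) : s ∈ {4, 7}, s ≤ k}:
k:     0  1  2  3  4  5  6  7  8  9 10
g(k):  0  0  0  0  1  1  1  1  2  2  2
So g(10) = 2.

2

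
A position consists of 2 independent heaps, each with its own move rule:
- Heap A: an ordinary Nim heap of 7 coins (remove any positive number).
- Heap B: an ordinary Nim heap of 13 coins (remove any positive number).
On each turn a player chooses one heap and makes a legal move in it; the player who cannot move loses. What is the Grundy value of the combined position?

10

Heap A is a plain Nim heap of size 7, so its Grundy value is 7.
Heap B is a plain Nim heap of size 13, so its Grundy value is 13.
By the Sprague-Grundy theorem, the Grundy value of a sum of independent games is the XOR of the component values.
Combined value = 7 XOR 13 = 10.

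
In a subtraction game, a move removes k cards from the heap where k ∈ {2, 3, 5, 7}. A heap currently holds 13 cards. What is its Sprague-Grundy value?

Compute g(0), g(1), … for moves {2, 3, 5, 7}:
k:     0  1  2  3  4  5  6  7  8  9 10 11 12 13
g(k):  0  0  1  1  2  2  3  3  4  0  0  1  1  2
So g(13) = 2.

2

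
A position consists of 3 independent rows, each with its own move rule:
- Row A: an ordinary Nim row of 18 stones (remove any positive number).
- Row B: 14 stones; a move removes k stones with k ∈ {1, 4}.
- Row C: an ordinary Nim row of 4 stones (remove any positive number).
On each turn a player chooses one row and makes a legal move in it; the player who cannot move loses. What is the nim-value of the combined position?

Row A is a plain Nim row of size 18, so its Grundy value is 18.
Build the Grundy sequence for row B with g(k) = mex{g(k−s) : s ∈ {1, 4}, s ≤ k}:
k:     0  1  2  3  4  5  6  7  8  9 10 11 12 13 14
g(k):  0  1  0  1  2  0  1  0  1  2  0  1  0  1  2
So g(14) = 2.
Row C is a plain Nim row of size 4, so its Grundy value is 4.
By the Sprague-Grundy theorem, the Grundy value of a sum of independent games is the XOR of the component values.
Combined value = 18 ⊕ 2 ⊕ 4 = 20.

20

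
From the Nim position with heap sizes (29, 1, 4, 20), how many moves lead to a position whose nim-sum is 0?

1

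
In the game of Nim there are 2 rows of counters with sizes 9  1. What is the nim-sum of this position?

Compute the nim-sum pairwise:
9 ^ 1 = 8

8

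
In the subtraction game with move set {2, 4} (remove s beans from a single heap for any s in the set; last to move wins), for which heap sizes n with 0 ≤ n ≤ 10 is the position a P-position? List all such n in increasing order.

Grundy values for subtraction set {2, 4}:
k:     0  1  2  3  4  5  6  7  8  9 10
g(k):  0  0  1  1  2  2  0  0  1  1  2
The P-positions (g = 0) in 0..10 are 0, 1, 6, 7.

0, 1, 6, 7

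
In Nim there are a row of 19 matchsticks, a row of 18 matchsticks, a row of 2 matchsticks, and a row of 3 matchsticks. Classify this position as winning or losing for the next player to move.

Nim-sum: 19 ^ 18 ^ 2 ^ 3 = 0.
The nim-sum is 0, so this is a P-position: the player to move is in a losing position under optimal play.

Losing position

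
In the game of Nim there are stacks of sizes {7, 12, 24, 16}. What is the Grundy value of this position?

Compute the nim-sum pairwise:
7 ^ 12 = 11
11 ^ 24 = 19
19 ^ 16 = 3

3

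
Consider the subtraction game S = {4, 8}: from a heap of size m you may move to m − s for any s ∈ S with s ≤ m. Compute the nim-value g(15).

0

Grundy values for subtraction set {4, 8}:
k:     0  1  2  3  4  5  6  7  8  9 10 11 12 13 14 15
g(k):  0  0  0  0  1  1  1  1  2  2  2  2  0  0  0  0
So g(15) = 0.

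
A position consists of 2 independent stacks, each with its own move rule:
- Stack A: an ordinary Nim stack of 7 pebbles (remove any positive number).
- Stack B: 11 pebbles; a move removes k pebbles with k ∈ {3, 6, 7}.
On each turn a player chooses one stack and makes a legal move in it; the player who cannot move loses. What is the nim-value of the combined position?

Stack A is a plain Nim stack of size 7, so its Grundy value is 7.
Grundy values for stack B (subtraction set {3, 6, 7}):
k:     0  1  2  3  4  5  6  7  8  9 10 11
g(k):  0  0  0  1  1  1  2  2  2  3  0  0
So g(11) = 0.
By the Sprague-Grundy theorem, the Grundy value of a sum of independent games is the XOR of the component values.
Combined value = 7 ⊕ 0 = 7.

7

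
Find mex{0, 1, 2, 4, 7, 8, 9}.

3

The values 0, 1, 2 are all present; 3 is the first non-negative integer missing from the set.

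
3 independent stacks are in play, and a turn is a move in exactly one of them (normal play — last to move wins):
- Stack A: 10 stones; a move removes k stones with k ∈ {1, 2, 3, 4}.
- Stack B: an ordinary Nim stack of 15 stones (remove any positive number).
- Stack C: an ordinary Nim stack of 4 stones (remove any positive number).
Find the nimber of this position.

11

For stack A, compute g(0), g(1), … with moves {1, 2, 3, 4}:
k:     0  1  2  3  4  5  6  7  8  9 10
g(k):  0  1  2  3  4  0  1  2  3  4  0
So g(10) = 0.
Stack B is a plain Nim stack of size 15, so its Grundy value is 15.
Stack C is a plain Nim stack of size 4, so its Grundy value is 4.
By the Sprague-Grundy theorem, the Grundy value of a sum of independent games is the XOR of the component values.
Combined value = 0 XOR 15 XOR 4 = 11.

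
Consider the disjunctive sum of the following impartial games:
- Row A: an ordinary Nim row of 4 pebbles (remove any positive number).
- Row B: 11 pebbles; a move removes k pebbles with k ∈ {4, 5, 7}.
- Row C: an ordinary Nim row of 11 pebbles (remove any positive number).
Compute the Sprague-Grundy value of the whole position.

15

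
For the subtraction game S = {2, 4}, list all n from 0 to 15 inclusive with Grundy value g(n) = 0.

0, 1, 6, 7, 12, 13

Grundy values for subtraction set {2, 4}:
k:     0  1  2  3  4  5  6  7  8  9 10 11 12 13 14 15
g(k):  0  0  1  1  2  2  0  0  1  1  2  2  0  0  1  1
The P-positions (g = 0) in 0..15 are 0, 1, 6, 7, 12, 13.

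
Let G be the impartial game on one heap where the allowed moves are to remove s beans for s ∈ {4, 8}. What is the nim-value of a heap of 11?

2

Compute g(0), g(1), … for moves {4, 8}:
k:     0  1  2  3  4  5  6  7  8  9 10 11
g(k):  0  0  0  0  1  1  1  1  2  2  2  2
So g(11) = 2.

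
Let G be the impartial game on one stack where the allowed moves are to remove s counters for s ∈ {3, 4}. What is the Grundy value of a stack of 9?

0

Build the Grundy sequence with g(k) = mex{g(k−s) : s ∈ {3, 4}, s ≤ k}:
g(0) = mex{} = 0
g(1) = mex{} = 0
g(2) = mex{} = 0
g(3) = mex{0} = 1
g(4) = mex{0} = 1
g(5) = mex{0} = 1
g(6) = mex{0,1} = 2
g(7) = mex{1} = 0
g(8) = mex{1} = 0
g(9) = mex{1,2} = 0
So g(9) = 0.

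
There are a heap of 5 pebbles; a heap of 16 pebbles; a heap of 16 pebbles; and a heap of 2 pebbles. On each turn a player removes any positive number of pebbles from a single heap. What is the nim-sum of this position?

7

Bitwise XOR of the heap sizes:
  00101  (5)
  10000  (16)
  10000  (16)
  00010  (2)
  -----
  00111  (7)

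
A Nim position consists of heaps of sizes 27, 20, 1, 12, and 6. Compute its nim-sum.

Nim-sum: 27 ⊕ 20 ⊕ 1 ⊕ 12 ⊕ 6 = 4.

4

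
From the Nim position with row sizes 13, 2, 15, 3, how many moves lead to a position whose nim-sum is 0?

Compute the nim-sum pairwise:
13 XOR 2 = 15
15 XOR 15 = 0
0 XOR 3 = 3
The overall nim-sum is X = 3. A row of size p has a winning move iff p XOR X < p (reduce it to p XOR X).
  13: 13 XOR 3 = 14 ≥ 13 — no move.
  2: 2 XOR 3 = 1 < 2 — winning move (to 1).
  15: 15 XOR 3 = 12 < 15 — winning move (to 12).
  3: 3 XOR 3 = 0 < 3 — winning move (to 0).
That gives 3 winning moves.

3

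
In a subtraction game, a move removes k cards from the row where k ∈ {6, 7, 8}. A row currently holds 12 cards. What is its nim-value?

Grundy values for subtraction set {6, 7, 8}:
k:     0  1  2  3  4  5  6  7  8  9 10 11 12
g(k):  0  0  0  0  0  0  1  1  1  1  1  1  2
So g(12) = 2.

2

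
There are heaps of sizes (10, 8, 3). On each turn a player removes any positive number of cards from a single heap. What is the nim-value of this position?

Nim-sum: 10 XOR 8 XOR 3 = 1.

1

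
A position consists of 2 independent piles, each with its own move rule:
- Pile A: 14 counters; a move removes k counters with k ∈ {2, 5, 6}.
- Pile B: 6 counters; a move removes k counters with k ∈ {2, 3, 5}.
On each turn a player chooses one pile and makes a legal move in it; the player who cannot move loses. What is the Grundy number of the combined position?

2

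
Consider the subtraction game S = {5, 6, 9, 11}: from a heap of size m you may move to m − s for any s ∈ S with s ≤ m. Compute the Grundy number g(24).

1

Build the Grundy sequence with g(k) = mex{g(k−s) : s ∈ {5, 6, 9, 11}, s ≤ k}:
k:     0  1  2  3  4  5  6  7  8  9 10 11 12 13 14 15 16 17 18 19 20 21 22 23 24
g(k):  0  0  0  0  0  1  1  1  1  1  2  2  2  2  2  3  0  0  0  0  0  1  1  1  1
So g(24) = 1.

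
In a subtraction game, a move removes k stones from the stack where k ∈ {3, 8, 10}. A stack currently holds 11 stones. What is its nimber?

3

Build the Grundy sequence with g(k) = mex{g(k−s) : s ∈ {3, 8, 10}, s ≤ k}:
k:     0  1  2  3  4  5  6  7  8  9 10 11
g(k):  0  0  0  1  1  1  0  0  2  1  1  3
So g(11) = 3.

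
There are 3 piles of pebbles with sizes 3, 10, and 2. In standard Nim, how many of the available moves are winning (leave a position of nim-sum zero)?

Compute the nim-sum pairwise:
3 ⊕ 10 = 9
9 ⊕ 2 = 11
The overall nim-sum is X = 11. A pile of size p has a winning move iff p XOR X < p (reduce it to p XOR X).
  3: 3 XOR 11 = 8 ≥ 3 — no move.
  10: 10 XOR 11 = 1 < 10 — winning move (to 1).
  2: 2 XOR 11 = 9 ≥ 2 — no move.
That gives 1 winning move.

1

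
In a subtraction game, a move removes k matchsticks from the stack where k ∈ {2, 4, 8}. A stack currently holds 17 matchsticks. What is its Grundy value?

2

Compute g(0), g(1), … for moves {2, 4, 8}:
k:     0  1  2  3  4  5  6  7  8  9 10 11 12 13 14 15 16 17
g(k):  0  0  1  1  2  2  0  0  1  1  2  2  0  0  1  1  2  2
So g(17) = 2.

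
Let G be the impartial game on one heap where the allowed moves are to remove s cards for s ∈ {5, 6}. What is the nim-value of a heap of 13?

0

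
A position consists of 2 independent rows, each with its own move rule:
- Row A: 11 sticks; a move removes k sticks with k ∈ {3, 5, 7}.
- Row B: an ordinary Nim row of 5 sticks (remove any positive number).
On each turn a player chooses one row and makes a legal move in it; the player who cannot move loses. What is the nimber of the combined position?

Grundy values for row A (subtraction set {3, 5, 7}):
k:     0  1  2  3  4  5  6  7  8  9 10 11
g(k):  0  0  0  1  1  1  2  2  2  3  0  0
So g(11) = 0.
Row B is a plain Nim row of size 5, so its Grundy value is 5.
By the Sprague-Grundy theorem, the Grundy value of a sum of independent games is the XOR of the component values.
Combined value = 0 XOR 5 = 5.

5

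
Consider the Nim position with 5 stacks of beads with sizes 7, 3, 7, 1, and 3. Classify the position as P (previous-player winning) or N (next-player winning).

N-position

Compute the nim-sum pairwise:
7 ^ 3 = 4
4 ^ 7 = 3
3 ^ 1 = 2
2 ^ 3 = 1
The nim-sum is 1 ≠ 0, so this is an N-position: the player to move can win.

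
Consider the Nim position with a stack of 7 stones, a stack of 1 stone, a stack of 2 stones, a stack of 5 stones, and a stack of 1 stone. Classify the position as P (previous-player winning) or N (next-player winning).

Write each in binary and XOR column by column:
  111  (7)
  001  (1)
  010  (2)
  101  (5)
  001  (1)
  ---
  000  (0)
The nim-sum is 0, so this is a P-position: the player to move is in a losing position under optimal play.

P-position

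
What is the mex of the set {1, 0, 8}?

2

The values 0, 1 are all present; 2 is the first non-negative integer missing from the set.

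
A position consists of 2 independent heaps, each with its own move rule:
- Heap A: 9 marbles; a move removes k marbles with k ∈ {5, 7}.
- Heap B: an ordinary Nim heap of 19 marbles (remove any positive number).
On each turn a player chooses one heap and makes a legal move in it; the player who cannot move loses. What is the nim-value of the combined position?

Grundy values for heap A (subtraction set {5, 7}):
k:     0  1  2  3  4  5  6  7  8  9
g(k):  0  0  0  0  0  1  1  1  1  1
So g(9) = 1.
Heap B is a plain Nim heap of size 19, so its Grundy value is 19.
By the Sprague-Grundy theorem, the Grundy value of a sum of independent games is the XOR of the component values.
Combined value = 1 XOR 19 = 18.

18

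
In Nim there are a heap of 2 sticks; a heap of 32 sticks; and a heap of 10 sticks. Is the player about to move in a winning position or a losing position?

Winning position

In binary:
  000010  (2)
  100000  (32)
  001010  (10)
  ------
  101000  (40)
The nim-sum is 40 ≠ 0, so this is an N-position: the player to move can win.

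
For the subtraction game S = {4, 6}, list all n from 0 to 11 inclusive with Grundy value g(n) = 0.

0, 1, 2, 3, 10, 11

Build the Grundy sequence with g(k) = mex{g(k−s) : s ∈ {4, 6}, s ≤ k}:
g(0) = mex{} = 0
g(1) = mex{} = 0
g(2) = mex{} = 0
g(3) = mex{} = 0
g(4) = mex{0} = 1
g(5) = mex{0} = 1
g(6) = mex{0} = 1
g(7) = mex{0} = 1
g(8) = mex{0,1} = 2
g(9) = mex{0,1} = 2
g(10) = mex{1} = 0
g(11) = mex{1} = 0
The P-positions (g = 0) in 0..11 are 0, 1, 2, 3, 10, 11.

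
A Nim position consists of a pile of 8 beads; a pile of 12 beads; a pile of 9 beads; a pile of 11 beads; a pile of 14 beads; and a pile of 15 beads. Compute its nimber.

Compute the nim-sum pairwise:
8 XOR 12 = 4
4 XOR 9 = 13
13 XOR 11 = 6
6 XOR 14 = 8
8 XOR 15 = 7

7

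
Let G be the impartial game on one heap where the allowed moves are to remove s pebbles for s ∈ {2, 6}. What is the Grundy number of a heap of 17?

0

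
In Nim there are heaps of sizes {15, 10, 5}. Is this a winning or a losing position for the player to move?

Losing position

Nim-sum: 15 ⊕ 10 ⊕ 5 = 0.
The nim-sum is 0, so this is a P-position: the player to move is in a losing position under optimal play.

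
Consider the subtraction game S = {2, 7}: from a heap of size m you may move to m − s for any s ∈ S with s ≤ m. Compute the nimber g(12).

Compute g(0), g(1), … for moves {2, 7}:
g(0) = mex{} = 0
g(1) = mex{} = 0
g(2) = mex{0} = 1
g(3) = mex{0} = 1
g(4) = mex{1} = 0
g(5) = mex{1} = 0
g(6) = mex{0} = 1
g(7) = mex{0} = 1
g(8) = mex{0,1} = 2
g(9) = mex{1} = 0
g(10) = mex{1,2} = 0
g(11) = mex{0} = 1
g(12) = mex{0} = 1
So g(12) = 1.

1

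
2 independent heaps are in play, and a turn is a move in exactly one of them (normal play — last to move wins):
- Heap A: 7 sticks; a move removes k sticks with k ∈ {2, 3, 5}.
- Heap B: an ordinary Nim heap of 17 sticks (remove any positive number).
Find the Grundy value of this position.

For heap A, compute g(0), g(1), … with moves {2, 3, 5}:
k:     0  1  2  3  4  5  6  7
g(k):  0  0  1  1  2  2  3  0
So g(7) = 0.
Heap B is a plain Nim heap of size 17, so its Grundy value is 17.
The value of a disjunctive sum is the nim-sum of the parts.
Combined value = 0 XOR 17 = 17.

17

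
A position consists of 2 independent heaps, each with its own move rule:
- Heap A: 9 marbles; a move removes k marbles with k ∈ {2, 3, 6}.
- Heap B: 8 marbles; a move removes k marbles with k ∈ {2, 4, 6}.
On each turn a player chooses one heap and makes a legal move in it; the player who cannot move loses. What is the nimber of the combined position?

0

For heap A, compute g(0), g(1), … with moves {2, 3, 6}:
k:     0  1  2  3  4  5  6  7  8  9
g(k):  0  0  1  1  2  0  3  1  2  0
So g(9) = 0.
For heap B, compute g(0), g(1), … with moves {2, 4, 6}:
k:     0  1  2  3  4  5  6  7  8
g(k):  0  0  1  1  2  2  3  3  0
So g(8) = 0.
By the Sprague-Grundy theorem, the Grundy value of a sum of independent games is the XOR of the component values.
Combined value = 0 XOR 0 = 0.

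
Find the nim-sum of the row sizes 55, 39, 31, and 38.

41

Write each in binary and XOR column by column:
  110111  (55)
  100111  (39)
  011111  (31)
  100110  (38)
  ------
  101001  (41)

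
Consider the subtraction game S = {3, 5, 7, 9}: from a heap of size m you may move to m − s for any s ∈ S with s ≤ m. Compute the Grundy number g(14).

0

Compute g(0), g(1), … for moves {3, 5, 7, 9}:
k:     0  1  2  3  4  5  6  7  8  9 10 11 12 13 14
g(k):  0  0  0  1  1  1  2  2  2  3  3  3  0  0  0
So g(14) = 0.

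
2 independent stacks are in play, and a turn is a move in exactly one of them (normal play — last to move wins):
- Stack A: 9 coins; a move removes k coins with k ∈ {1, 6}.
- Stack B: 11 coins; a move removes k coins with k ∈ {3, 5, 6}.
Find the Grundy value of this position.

0

For stack A, compute g(0), g(1), … with moves {1, 6}:
g(0) = mex{} = 0
g(1) = mex{0} = 1
g(2) = mex{1} = 0
g(3) = mex{0} = 1
g(4) = mex{1} = 0
g(5) = mex{0} = 1
g(6) = mex{0,1} = 2
g(7) = mex{1,2} = 0
g(8) = mex{0} = 1
g(9) = mex{1} = 0
So g(9) = 0.
Grundy values for stack B (subtraction set {3, 5, 6}):
g(0) = mex{} = 0
g(1) = mex{} = 0
g(2) = mex{} = 0
g(3) = mex{0} = 1
g(4) = mex{0} = 1
g(5) = mex{0} = 1
g(6) = mex{0,1} = 2
g(7) = mex{0,1} = 2
g(8) = mex{0,1} = 2
g(9) = mex{1,2} = 0
g(10) = mex{1,2} = 0
g(11) = mex{1,2} = 0
So g(11) = 0.
The value of a disjunctive sum is the nim-sum of the parts.
Combined value = 0 ⊕ 0 = 0.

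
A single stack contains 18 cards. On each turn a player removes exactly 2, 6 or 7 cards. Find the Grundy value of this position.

0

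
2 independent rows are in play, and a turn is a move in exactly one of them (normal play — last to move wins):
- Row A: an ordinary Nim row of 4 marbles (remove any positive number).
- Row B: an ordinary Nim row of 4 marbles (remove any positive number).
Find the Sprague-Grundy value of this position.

0

Row A is a plain Nim row of size 4, so its Grundy value is 4.
Row B is a plain Nim row of size 4, so its Grundy value is 4.
The value of a disjunctive sum is the nim-sum of the parts.
Combined value = 4 ⊕ 4 = 0.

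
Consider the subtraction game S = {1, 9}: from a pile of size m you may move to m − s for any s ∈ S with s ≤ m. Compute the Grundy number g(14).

Compute g(0), g(1), … for moves {1, 9}:
k:     0  1  2  3  4  5  6  7  8  9 10 11 12 13 14
g(k):  0  1  0  1  0  1  0  1  0  1  0  1  0  1  0
So g(14) = 0.

0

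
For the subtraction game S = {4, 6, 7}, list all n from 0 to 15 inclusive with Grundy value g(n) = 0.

0, 1, 2, 3, 11, 12, 13, 14

Compute g(0), g(1), … for moves {4, 6, 7}:
k:     0  1  2  3  4  5  6  7  8  9 10 11 12 13 14 15
g(k):  0  0  0  0  1  1  1  1  2  2  2  0  0  0  0  1
The P-positions (g = 0) in 0..15 are 0, 1, 2, 3, 11, 12, 13, 14.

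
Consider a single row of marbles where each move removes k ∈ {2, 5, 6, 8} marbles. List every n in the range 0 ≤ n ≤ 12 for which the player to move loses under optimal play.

0, 1, 4, 11

Compute g(0), g(1), … for moves {2, 5, 6, 8}:
k:     0  1  2  3  4  5  6  7  8  9 10 11 12
g(k):  0  0  1  1  0  2  1  3  2  2  3  0  2
The P-positions (g = 0) in 0..12 are 0, 1, 4, 11.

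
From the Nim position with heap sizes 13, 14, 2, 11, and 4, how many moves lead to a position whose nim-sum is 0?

3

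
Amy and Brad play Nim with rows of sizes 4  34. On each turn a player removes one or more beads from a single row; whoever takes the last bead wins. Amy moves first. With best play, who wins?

Amy wins

Bitwise XOR of the heap sizes:
  000100  (4)
  100010  (34)
  ------
  100110  (38)
The nim-sum is 38 ≠ 0, so this is an N-position: the player to move can win; Amy has a winning move.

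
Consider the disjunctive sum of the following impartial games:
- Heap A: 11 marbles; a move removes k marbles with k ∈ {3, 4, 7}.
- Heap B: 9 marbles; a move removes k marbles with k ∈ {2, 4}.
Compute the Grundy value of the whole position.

1

Build the Grundy sequence for heap A with g(k) = mex{g(k−s) : s ∈ {3, 4, 7}, s ≤ k}:
g(0) = mex{} = 0
g(1) = mex{} = 0
g(2) = mex{} = 0
g(3) = mex{0} = 1
g(4) = mex{0} = 1
g(5) = mex{0} = 1
g(6) = mex{0,1} = 2
g(7) = mex{0,1} = 2
g(8) = mex{0,1} = 2
g(9) = mex{0,1,2} = 3
g(10) = mex{1,2} = 0
g(11) = mex{1,2} = 0
So g(11) = 0.
Grundy values for heap B (subtraction set {2, 4}):
g(0) = mex{} = 0
g(1) = mex{} = 0
g(2) = mex{0} = 1
g(3) = mex{0} = 1
g(4) = mex{0,1} = 2
g(5) = mex{0,1} = 2
g(6) = mex{1,2} = 0
g(7) = mex{1,2} = 0
g(8) = mex{0,2} = 1
g(9) = mex{0,2} = 1
So g(9) = 1.
By the Sprague-Grundy theorem, the Grundy value of a sum of independent games is the XOR of the component values.
Combined value = 0 ⊕ 1 = 1.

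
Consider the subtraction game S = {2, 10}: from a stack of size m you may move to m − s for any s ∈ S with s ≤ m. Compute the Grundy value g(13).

Compute g(0), g(1), … for moves {2, 10}:
g(0) = mex{} = 0
g(1) = mex{} = 0
g(2) = mex{0} = 1
g(3) = mex{0} = 1
g(4) = mex{1} = 0
g(5) = mex{1} = 0
g(6) = mex{0} = 1
g(7) = mex{0} = 1
g(8) = mex{1} = 0
g(9) = mex{1} = 0
g(10) = mex{0} = 1
g(11) = mex{0} = 1
g(12) = mex{1} = 0
g(13) = mex{1} = 0
So g(13) = 0.

0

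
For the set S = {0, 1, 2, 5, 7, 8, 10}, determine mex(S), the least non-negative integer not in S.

3

The values 0, 1, 2 are all present; 3 is the first non-negative integer missing from the set.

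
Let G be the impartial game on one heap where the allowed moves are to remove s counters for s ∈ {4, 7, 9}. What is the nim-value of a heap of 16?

0

Build the Grundy sequence with g(k) = mex{g(k−s) : s ∈ {4, 7, 9}, s ≤ k}:
k:     0  1  2  3  4  5  6  7  8  9 10 11 12 13 14 15 16
g(k):  0  0  0  0  1  1  1  1  2  2  2  2  3  0  0  0  0
So g(16) = 0.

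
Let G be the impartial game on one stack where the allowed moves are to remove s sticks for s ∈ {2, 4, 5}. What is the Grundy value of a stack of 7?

0

Compute g(0), g(1), … for moves {2, 4, 5}:
g(0) = mex{} = 0
g(1) = mex{} = 0
g(2) = mex{0} = 1
g(3) = mex{0} = 1
g(4) = mex{0,1} = 2
g(5) = mex{0,1} = 2
g(6) = mex{0,1,2} = 3
g(7) = mex{1,2} = 0
So g(7) = 0.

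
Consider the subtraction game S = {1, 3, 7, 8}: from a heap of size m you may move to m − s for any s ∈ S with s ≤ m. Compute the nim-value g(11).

3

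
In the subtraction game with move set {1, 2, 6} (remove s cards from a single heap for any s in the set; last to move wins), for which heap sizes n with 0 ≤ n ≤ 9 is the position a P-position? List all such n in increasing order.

0, 3, 7

Build the Grundy sequence with g(k) = mex{g(k−s) : s ∈ {1, 2, 6}, s ≤ k}:
k:     0  1  2  3  4  5  6  7  8  9
g(k):  0  1  2  0  1  2  3  0  1  2
The P-positions (g = 0) in 0..9 are 0, 3, 7.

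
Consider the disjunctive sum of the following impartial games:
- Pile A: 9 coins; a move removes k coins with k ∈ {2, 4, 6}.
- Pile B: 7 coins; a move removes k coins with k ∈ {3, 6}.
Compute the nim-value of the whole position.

2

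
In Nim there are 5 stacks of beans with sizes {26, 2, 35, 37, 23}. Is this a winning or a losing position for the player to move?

Winning position

Nim-sum: 26 XOR 2 XOR 35 XOR 37 XOR 23 = 9.
The nim-sum is 9 ≠ 0, so this is an N-position: the player to move can win.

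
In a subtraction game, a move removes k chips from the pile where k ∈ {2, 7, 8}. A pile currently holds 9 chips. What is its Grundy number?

2

Grundy values for subtraction set {2, 7, 8}:
g(0) = mex{} = 0
g(1) = mex{} = 0
g(2) = mex{0} = 1
g(3) = mex{0} = 1
g(4) = mex{1} = 0
g(5) = mex{1} = 0
g(6) = mex{0} = 1
g(7) = mex{0} = 1
g(8) = mex{0,1} = 2
g(9) = mex{0,1} = 2
So g(9) = 2.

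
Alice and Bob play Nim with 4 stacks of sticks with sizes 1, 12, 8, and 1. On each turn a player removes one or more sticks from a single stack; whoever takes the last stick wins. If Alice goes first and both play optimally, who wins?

Nim-sum: 1 XOR 12 XOR 8 XOR 1 = 4.
The nim-sum is 4 ≠ 0, so this is an N-position: the player to move can win; Alice has a winning move.

Alice wins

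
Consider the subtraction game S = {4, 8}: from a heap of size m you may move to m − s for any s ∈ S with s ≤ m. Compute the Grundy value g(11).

2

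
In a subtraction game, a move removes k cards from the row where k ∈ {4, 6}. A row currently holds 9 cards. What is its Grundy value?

2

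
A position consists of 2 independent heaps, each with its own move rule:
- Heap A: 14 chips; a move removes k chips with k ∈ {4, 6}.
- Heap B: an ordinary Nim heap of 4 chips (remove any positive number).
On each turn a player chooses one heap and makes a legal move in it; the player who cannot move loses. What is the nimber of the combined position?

5

Build the Grundy sequence for heap A with g(k) = mex{g(k−s) : s ∈ {4, 6}, s ≤ k}:
g(0) = mex{} = 0
g(1) = mex{} = 0
g(2) = mex{} = 0
g(3) = mex{} = 0
g(4) = mex{0} = 1
g(5) = mex{0} = 1
g(6) = mex{0} = 1
g(7) = mex{0} = 1
g(8) = mex{0,1} = 2
g(9) = mex{0,1} = 2
g(10) = mex{1} = 0
g(11) = mex{1} = 0
g(12) = mex{1,2} = 0
g(13) = mex{1,2} = 0
g(14) = mex{0,2} = 1
So g(14) = 1.
Heap B is a plain Nim heap of size 4, so its Grundy value is 4.
By the Sprague-Grundy theorem, the Grundy value of a sum of independent games is the XOR of the component values.
Combined value = 1 XOR 4 = 5.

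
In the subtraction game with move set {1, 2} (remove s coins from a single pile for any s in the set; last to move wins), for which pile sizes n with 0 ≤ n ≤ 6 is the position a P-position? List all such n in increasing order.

Build the Grundy sequence with g(k) = mex{g(k−s) : s ∈ {1, 2}, s ≤ k}:
g(0) = mex{} = 0
g(1) = mex{0} = 1
g(2) = mex{0,1} = 2
g(3) = mex{1,2} = 0
g(4) = mex{0,2} = 1
g(5) = mex{0,1} = 2
g(6) = mex{1,2} = 0
The P-positions (g = 0) in 0..6 are 0, 3, 6.

0, 3, 6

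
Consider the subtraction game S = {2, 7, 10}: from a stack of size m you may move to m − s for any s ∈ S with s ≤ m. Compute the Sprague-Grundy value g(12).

2

Compute g(0), g(1), … for moves {2, 7, 10}:
k:     0  1  2  3  4  5  6  7  8  9 10 11 12
g(k):  0  0  1  1  0  0  1  1  2  0  3  1  2
So g(12) = 2.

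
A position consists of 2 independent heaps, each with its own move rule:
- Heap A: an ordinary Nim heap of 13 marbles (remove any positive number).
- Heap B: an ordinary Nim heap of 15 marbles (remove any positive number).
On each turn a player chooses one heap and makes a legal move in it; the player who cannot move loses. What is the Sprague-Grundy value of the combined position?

Heap A is a plain Nim heap of size 13, so its Grundy value is 13.
Heap B is a plain Nim heap of size 15, so its Grundy value is 15.
By the Sprague-Grundy theorem, the Grundy value of a sum of independent games is the XOR of the component values.
Combined value = 13 ⊕ 15 = 2.

2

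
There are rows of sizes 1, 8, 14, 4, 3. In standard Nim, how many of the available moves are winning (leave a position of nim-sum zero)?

0

Bitwise XOR of the heap sizes:
  0001  (1)
  1000  (8)
  1110  (14)
  0100  (4)
  0011  (3)
  ----
  0000  (0)
The nim-sum is already 0, so every move leaves a nonzero nim-sum — there are no winning moves.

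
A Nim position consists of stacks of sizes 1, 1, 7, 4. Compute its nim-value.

3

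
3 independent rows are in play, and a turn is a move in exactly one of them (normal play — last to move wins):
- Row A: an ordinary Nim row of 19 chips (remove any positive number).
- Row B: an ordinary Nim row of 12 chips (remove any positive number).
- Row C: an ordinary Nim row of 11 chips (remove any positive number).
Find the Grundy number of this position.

20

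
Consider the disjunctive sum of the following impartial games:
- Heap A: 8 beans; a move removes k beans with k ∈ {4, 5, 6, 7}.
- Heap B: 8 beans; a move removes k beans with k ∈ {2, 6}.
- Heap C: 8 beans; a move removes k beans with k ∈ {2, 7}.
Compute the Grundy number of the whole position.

0

For heap A, compute g(0), g(1), … with moves {4, 5, 6, 7}:
g(0) = mex{} = 0
g(1) = mex{} = 0
g(2) = mex{} = 0
g(3) = mex{} = 0
g(4) = mex{0} = 1
g(5) = mex{0} = 1
g(6) = mex{0} = 1
g(7) = mex{0} = 1
g(8) = mex{0,1} = 2
So g(8) = 2.
For heap B, compute g(0), g(1), … with moves {2, 6}:
g(0) = mex{} = 0
g(1) = mex{} = 0
g(2) = mex{0} = 1
g(3) = mex{0} = 1
g(4) = mex{1} = 0
g(5) = mex{1} = 0
g(6) = mex{0} = 1
g(7) = mex{0} = 1
g(8) = mex{1} = 0
So g(8) = 0.
Grundy values for heap C (subtraction set {2, 7}):
g(0) = mex{} = 0
g(1) = mex{} = 0
g(2) = mex{0} = 1
g(3) = mex{0} = 1
g(4) = mex{1} = 0
g(5) = mex{1} = 0
g(6) = mex{0} = 1
g(7) = mex{0} = 1
g(8) = mex{0,1} = 2
So g(8) = 2.
By the Sprague-Grundy theorem, the Grundy value of a sum of independent games is the XOR of the component values.
Combined value = 2 ⊕ 0 ⊕ 2 = 0.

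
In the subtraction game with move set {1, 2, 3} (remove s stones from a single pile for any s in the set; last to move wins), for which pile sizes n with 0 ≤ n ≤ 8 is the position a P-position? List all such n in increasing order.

Build the Grundy sequence with g(k) = mex{g(k−s) : s ∈ {1, 2, 3}, s ≤ k}:
k:     0  1  2  3  4  5  6  7  8
g(k):  0  1  2  3  0  1  2  3  0
The P-positions (g = 0) in 0..8 are 0, 4, 8.

0, 4, 8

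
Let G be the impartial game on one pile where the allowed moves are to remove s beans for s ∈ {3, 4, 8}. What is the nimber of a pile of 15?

1

Build the Grundy sequence with g(k) = mex{g(k−s) : s ∈ {3, 4, 8}, s ≤ k}:
k:     0  1  2  3  4  5  6  7  8  9 10 11 12 13 14 15
g(k):  0  0  0  1  1  1  2  0  2  3  1  3  0  0  0  1
So g(15) = 1.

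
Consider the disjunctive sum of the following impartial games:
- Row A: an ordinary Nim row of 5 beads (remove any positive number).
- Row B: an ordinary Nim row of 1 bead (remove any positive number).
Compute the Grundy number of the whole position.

4

Row A is a plain Nim row of size 5, so its Grundy value is 5.
Row B is a plain Nim row of size 1, so its Grundy value is 1.
By the Sprague-Grundy theorem, the Grundy value of a sum of independent games is the XOR of the component values.
Combined value = 5 ⊕ 1 = 4.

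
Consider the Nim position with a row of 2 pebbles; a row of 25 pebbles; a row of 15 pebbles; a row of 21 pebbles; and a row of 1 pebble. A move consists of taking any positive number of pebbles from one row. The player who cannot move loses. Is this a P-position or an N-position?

P-position

Bitwise XOR of the heap sizes:
  00010  (2)
  11001  (25)
  01111  (15)
  10101  (21)
  00001  (1)
  -----
  00000  (0)
The nim-sum is 0, so this is a P-position: the player to move is in a losing position under optimal play.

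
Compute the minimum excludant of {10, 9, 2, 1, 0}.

The values 0, 1, 2 are all present; 3 is the first non-negative integer missing from the set.

3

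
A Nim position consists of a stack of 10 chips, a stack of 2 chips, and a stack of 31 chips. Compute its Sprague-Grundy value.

Nim-sum: 10 XOR 2 XOR 31 = 23.

23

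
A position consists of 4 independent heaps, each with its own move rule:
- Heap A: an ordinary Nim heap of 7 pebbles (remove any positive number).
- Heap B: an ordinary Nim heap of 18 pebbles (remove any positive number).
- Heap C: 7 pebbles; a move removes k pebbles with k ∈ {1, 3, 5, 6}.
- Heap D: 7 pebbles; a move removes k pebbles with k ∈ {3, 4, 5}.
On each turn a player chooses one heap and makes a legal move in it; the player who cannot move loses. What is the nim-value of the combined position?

Heap A is a plain Nim heap of size 7, so its Grundy value is 7.
Heap B is a plain Nim heap of size 18, so its Grundy value is 18.
Build the Grundy sequence for heap C with g(k) = mex{g(k−s) : s ∈ {1, 3, 5, 6}, s ≤ k}:
k:     0  1  2  3  4  5  6  7
g(k):  0  1  0  1  0  1  2  3
So g(7) = 3.
For heap D, compute g(0), g(1), … with moves {3, 4, 5}:
g(0) = mex{} = 0
g(1) = mex{} = 0
g(2) = mex{} = 0
g(3) = mex{0} = 1
g(4) = mex{0} = 1
g(5) = mex{0} = 1
g(6) = mex{0,1} = 2
g(7) = mex{0,1} = 2
So g(7) = 2.
The value of a disjunctive sum is the nim-sum of the parts.
Combined value = 7 XOR 18 XOR 3 XOR 2 = 20.

20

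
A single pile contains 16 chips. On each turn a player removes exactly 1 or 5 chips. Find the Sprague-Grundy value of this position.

Build the Grundy sequence with g(k) = mex{g(k−s) : s ∈ {1, 5}, s ≤ k}:
k:     0  1  2  3  4  5  6  7  8  9 10 11 12 13 14 15 16
g(k):  0  1  0  1  0  1  0  1  0  1  0  1  0  1  0  1  0
So g(16) = 0.

0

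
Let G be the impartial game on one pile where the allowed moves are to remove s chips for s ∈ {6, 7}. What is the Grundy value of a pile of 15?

0

Grundy values for subtraction set {6, 7}:
k:     0  1  2  3  4  5  6  7  8  9 10 11 12 13 14 15
g(k):  0  0  0  0  0  0  1  1  1  1  1  1  2  0  0  0
So g(15) = 0.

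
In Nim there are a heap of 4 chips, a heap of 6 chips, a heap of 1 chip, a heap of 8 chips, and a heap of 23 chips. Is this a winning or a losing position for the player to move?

In binary:
  00100  (4)
  00110  (6)
  00001  (1)
  01000  (8)
  10111  (23)
  -----
  11100  (28)
The nim-sum is 28 ≠ 0, so this is an N-position: the player to move can win.

Winning position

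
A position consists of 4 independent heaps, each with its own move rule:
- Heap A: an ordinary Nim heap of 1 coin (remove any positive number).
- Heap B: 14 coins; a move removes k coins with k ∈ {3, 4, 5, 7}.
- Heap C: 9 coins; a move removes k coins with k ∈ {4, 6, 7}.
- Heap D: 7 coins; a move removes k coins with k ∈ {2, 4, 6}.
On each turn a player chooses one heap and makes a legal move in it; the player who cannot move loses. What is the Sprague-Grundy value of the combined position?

1

Heap A is a plain Nim heap of size 1, so its Grundy value is 1.
For heap B, compute g(0), g(1), … with moves {3, 4, 5, 7}:
k:     0  1  2  3  4  5  6  7  8  9 10 11 12 13 14
g(k):  0  0  0  1  1  1  2  2  2  3  0  0  0  1  1
So g(14) = 1.
Grundy values for heap C (subtraction set {4, 6, 7}):
g(0) = mex{} = 0
g(1) = mex{} = 0
g(2) = mex{} = 0
g(3) = mex{} = 0
g(4) = mex{0} = 1
g(5) = mex{0} = 1
g(6) = mex{0} = 1
g(7) = mex{0} = 1
g(8) = mex{0,1} = 2
g(9) = mex{0,1} = 2
So g(9) = 2.
Grundy values for heap D (subtraction set {2, 4, 6}):
g(0) = mex{} = 0
g(1) = mex{} = 0
g(2) = mex{0} = 1
g(3) = mex{0} = 1
g(4) = mex{0,1} = 2
g(5) = mex{0,1} = 2
g(6) = mex{0,1,2} = 3
g(7) = mex{0,1,2} = 3
So g(7) = 3.
The value of a disjunctive sum is the nim-sum of the parts.
Combined value = 1 XOR 1 XOR 2 XOR 3 = 1.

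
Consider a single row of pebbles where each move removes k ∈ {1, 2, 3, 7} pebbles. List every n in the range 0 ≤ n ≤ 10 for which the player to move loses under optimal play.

Compute g(0), g(1), … for moves {1, 2, 3, 7}:
k:     0  1  2  3  4  5  6  7  8  9 10
g(k):  0  1  2  3  0  1  2  3  0  1  2
The P-positions (g = 0) in 0..10 are 0, 4, 8.

0, 4, 8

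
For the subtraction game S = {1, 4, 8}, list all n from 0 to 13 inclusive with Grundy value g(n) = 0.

0, 2, 5, 7, 12

Grundy values for subtraction set {1, 4, 8}:
k:     0  1  2  3  4  5  6  7  8  9 10 11 12 13
g(k):  0  1  0  1  2  0  1  0  1  2  3  2  0  1
The P-positions (g = 0) in 0..13 are 0, 2, 5, 7, 12.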